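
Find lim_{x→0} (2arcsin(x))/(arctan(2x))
Both numerator and denominator → 0 as x → 0; this is a 0/0 indeterminate form.
Expand each to leading order near x = 0: numerator ~ 2·x, denominator ~ 2·x.
The limit of the ratio is 1.

Final answer: 1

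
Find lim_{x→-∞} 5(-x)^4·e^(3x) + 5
The product is a 0·∞ indeterminate form at x → -∞.
Rewrite the product as 5(-x)^4 / e^(-3x) (an ∞/∞ form) and apply L'Hôpital, or use the standard hierarchy e^(3|x|) ≫ |(-x)^4| as x → -∞.
The indeterminate product → 0, so the limit = 5.

Final answer: 5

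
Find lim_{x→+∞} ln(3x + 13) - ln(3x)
This is an ∞ − ∞ indeterminate form.
Combine the logarithms: ln(3x+13) − ln(3x) = ln((3x+13)/(3x)) = ln(1 + 13/(3x)) → ln(1) = 0.
Limit = 0.

Final answer: 0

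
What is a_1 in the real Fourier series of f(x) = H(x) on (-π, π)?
a_1 = (1/π) ∫_{-π}^{π} f(x)·cos(1x) dx.
Evaluate the integral (use parity and integration by parts as needed): a_1 = 0.

Final answer: 0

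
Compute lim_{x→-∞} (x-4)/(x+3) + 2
Evaluate the dominant behaviour as x → -∞; each term tends to a finite value or vanishes.
Limit = 3.

Final answer: 3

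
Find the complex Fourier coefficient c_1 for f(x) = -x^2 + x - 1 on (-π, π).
Compute the real Fourier coefficients first: a_1 = 4, b_1 = 2.
Then c_1 = (a_1 − i·b_1)/2 = 2 - i.

Final answer: 2 - i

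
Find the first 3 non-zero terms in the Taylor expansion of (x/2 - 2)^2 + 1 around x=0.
x^2/4 - 2·x + 5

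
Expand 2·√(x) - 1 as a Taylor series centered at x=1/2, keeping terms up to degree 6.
-1 + √(2) + √(2)·(x - 1/2) - √(2)·(x - 1/2)^2/2 + √(2)·(x - 1/2)^3/2 - 5·√(2)·(x - 1/2)^4/8 + 7·√(2)·(x - 1/2)^5/8 - 21·√(2)·(x - 1/2)^6/16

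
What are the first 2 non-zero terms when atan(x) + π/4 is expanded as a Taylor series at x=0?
x + π/4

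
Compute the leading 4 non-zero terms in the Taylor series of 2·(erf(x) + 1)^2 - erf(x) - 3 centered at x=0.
-2·x^3/√(π) + 8·x^2/π + 6·x/√(π) - 1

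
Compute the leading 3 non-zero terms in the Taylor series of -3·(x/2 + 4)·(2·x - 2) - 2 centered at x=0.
-3·x^2 - 21·x + 22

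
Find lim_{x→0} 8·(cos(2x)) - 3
Direct substitution at x = 0 gives 5.

Final answer: 5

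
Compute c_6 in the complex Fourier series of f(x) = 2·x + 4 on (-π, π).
Compute the real Fourier coefficients first: a_6 = 0, b_6 = -2/3.
Then c_6 = (a_6 − i·b_6)/2 = i/3.

Final answer: i/3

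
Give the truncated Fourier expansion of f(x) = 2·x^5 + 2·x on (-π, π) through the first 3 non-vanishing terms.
(-80·π^2 + 4·π^4 + 484)·sin(x) + (-2·π^4 - 17 + 10·π^2)·sin(2·x) + (-80·π^2/27 + 268/81 + 4·π^4/3)·sin(3·x)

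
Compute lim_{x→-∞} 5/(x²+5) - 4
Evaluate the dominant behaviour as x → -∞; each term tends to a finite value or vanishes.
Limit = -4.

Final answer: -4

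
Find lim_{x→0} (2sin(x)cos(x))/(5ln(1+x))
Both numerator and denominator → 0 as x → 0; this is a 0/0 indeterminate form.
Expand each to leading order near x = 0: numerator ~ 2·x, denominator ~ 5·x.
The limit of the ratio is 2/5.

Final answer: 2/5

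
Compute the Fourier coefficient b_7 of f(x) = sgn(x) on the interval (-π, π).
b_7 = (1/π) ∫_{-π}^{π} f(x)·sin(7x) dx.
Evaluate the integral (use parity and integration by parts as needed): b_7 = 4/(7·π).

Final answer: 4/(7·π)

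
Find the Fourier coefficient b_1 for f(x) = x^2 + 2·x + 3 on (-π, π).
b_1 = (1/π) ∫_{-π}^{π} f(x)·sin(1x) dx.
Evaluate the integral (use parity and integration by parts as needed): b_1 = 4.

Final answer: 4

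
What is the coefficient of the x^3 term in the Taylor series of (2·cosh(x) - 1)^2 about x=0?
Expand to order 3: (2·cosh(x) - 1)^2 = 2·x^2 + 1 + O(x^4).
The coefficient of x^3 is 0.

Final answer: 0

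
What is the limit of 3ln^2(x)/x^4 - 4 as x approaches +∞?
The quotient is an ∞/∞ indeterminate form as x → +∞.
The polynomial denominator x^4 dominates the logarithmic numerator (any positive power of x ≫ ln^2(x) as x → ∞), so the quotient → 0.
Adding the constant: 0 - 4 = -4. Limit = -4.

Final answer: -4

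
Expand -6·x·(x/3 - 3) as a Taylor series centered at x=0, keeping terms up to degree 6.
-2·x^2 + 18·x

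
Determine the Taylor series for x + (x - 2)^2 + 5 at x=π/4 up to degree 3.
-3·π/4 + π^2/16 + 9 + (-3 + π/2)·(x - π/4) + (x - π/4)^2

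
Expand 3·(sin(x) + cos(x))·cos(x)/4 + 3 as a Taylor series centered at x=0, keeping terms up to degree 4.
x^4/4 - x^3/2 - 3·x^2/4 + 3·x/4 + 15/4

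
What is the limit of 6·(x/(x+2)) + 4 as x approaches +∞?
Evaluate the dominant behaviour as x → +∞; each term tends to a finite value or vanishes.
Limit = 10.

Final answer: 10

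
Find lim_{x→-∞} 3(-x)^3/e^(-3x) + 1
The quotient is an ∞/∞ indeterminate form as x → -∞.
Compare growth rates of the dominant terms (exponentials ≫ polynomials ≫ logarithms), or apply L'Hôpital's rule; the quotient → 0.
Adding the constant: 0 + 1 = 1. Limit = 1.

Final answer: 1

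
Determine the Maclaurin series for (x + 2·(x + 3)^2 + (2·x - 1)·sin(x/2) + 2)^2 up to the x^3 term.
455·x^3/6 + 1105·x^2/4 + 500·x + 400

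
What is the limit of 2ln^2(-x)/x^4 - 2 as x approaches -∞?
The quotient is an ∞/∞ indeterminate form as x → -∞.
Compare growth rates of the dominant terms (exponentials ≫ polynomials ≫ logarithms), or apply L'Hôpital's rule; the quotient → 0.
Adding the constant: 0 - 2 = -2. Limit = -2.

Final answer: -2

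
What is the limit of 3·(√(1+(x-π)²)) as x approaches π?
Direct substitution at x = π gives 3.

Final answer: 3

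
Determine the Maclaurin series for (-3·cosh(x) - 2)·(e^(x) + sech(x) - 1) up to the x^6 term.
3·x^6/80 - 5·x^5/12 - 11·x^4/8 - 7·x^3/3 - 3·x^2/2 - 5·x - 5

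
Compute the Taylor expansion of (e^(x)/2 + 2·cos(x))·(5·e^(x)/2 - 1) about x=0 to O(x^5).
-5·x^4/48 - x^3/12 + 13·x^2/4 + 7·x + 15/4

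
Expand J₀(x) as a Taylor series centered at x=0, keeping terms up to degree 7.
-x^6/2304 + x^4/64 - x^2/4 + 1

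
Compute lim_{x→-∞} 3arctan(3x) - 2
Evaluate the dominant behaviour as x → -∞; each term tends to a finite value or vanishes.
Limit = -3·π/2 - 2.

Final answer: -3·π/2 - 2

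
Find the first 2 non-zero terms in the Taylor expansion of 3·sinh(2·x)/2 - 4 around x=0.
3·x - 4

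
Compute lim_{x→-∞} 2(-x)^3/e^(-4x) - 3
The quotient is an ∞/∞ indeterminate form as x → -∞.
Compare growth rates of the dominant terms (exponentials ≫ polynomials ≫ logarithms), or apply L'Hôpital's rule; the quotient → 0.
Adding the constant: 0 - 3 = -3. Limit = -3.

Final answer: -3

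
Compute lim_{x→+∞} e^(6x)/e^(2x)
This is an ∞/∞ indeterminate form as x → +∞.
Rewrite e^(6x)/e^(2x) = e^((6−2)x) = e^(4x); the exponent coefficient is 4 > 0 so e^(4x) → ∞.
Limit = ∞.

Final answer: ∞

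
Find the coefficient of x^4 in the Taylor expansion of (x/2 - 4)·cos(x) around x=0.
Expand to order 4: (x/2 - 4)·cos(x) = -x^4/6 - x^3/4 + 2·x^2 + x/2 - 4 + O(x^5).
The coefficient of x^4 is -1/6.

Final answer: -1/6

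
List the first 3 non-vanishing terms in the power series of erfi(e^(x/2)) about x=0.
3·e·x^2/(4·√(π)) + e·x/√(π) + erfi(1)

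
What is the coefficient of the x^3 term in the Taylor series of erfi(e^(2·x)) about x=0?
Expand to order 3: erfi(e^(2·x)) = 104·e·x^3/(3·√(π)) + 12·e·x^2/√(π) + 4·e·x/√(π) + erfi(1) + O(x^4).
The coefficient of x^3 is 104·e/(3·√(π)).

Final answer: 104·e/(3·√(π))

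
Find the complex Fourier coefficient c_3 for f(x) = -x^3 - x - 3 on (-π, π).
Compute the real Fourier coefficients first: a_3 = 0, b_3 = -2·π^2/3 - 2/9.
Then c_3 = (a_3 − i·b_3)/2 = i/9 + i·π^2/3.

Final answer: i/9 + i·π^2/3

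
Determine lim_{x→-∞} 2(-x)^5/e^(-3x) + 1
The quotient is an ∞/∞ indeterminate form as x → -∞.
Compare growth rates of the dominant terms (exponentials ≫ polynomials ≫ logarithms), or apply L'Hôpital's rule; the quotient → 0.
Adding the constant: 0 + 1 = 1. Limit = 1.

Final answer: 1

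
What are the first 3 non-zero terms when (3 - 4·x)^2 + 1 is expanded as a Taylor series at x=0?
16·x^2 - 24·x + 10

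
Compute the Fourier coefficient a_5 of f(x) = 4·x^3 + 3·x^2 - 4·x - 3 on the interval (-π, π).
a_5 = (1/π) ∫_{-π}^{π} f(x)·cos(5x) dx.
Evaluate the integral (use parity and integration by parts as needed): a_5 = -12/25.

Final answer: -12/25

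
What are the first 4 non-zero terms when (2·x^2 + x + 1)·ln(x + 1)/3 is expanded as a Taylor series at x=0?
-11·x^4/36 + 11·x^3/18 + x^2/6 + x/3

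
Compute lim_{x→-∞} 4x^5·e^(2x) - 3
The product is a 0·∞ indeterminate form at x → -∞.
Rewrite the product as 4x^5 / e^(-2x) (an ∞/∞ form) and apply L'Hôpital, or use the standard hierarchy e^(2|x|) ≫ |x^5| as x → -∞.
The indeterminate product → 0, so the limit = -3.

Final answer: -3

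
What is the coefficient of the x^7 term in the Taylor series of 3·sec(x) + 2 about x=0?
Expand to order 7: 3·sec(x) + 2 = 61·x^6/240 + 5·x^4/8 + 3·x^2/2 + 5 + O(x^8).
The coefficient of x^7 is 0.

Final answer: 0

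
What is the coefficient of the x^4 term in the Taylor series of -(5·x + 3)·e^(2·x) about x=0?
Expand to order 4: -(5·x + 3)·e^(2·x) = -26·x^4/3 - 14·x^3 - 16·x^2 - 11·x - 3 + O(x^5).
The coefficient of x^4 is -26/3.

Final answer: -26/3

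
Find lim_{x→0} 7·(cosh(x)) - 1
Direct substitution at x = 0 gives 6.

Final answer: 6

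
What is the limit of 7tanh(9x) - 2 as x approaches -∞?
Evaluate the dominant behaviour as x → -∞; each term tends to a finite value or vanishes.
Limit = -9.

Final answer: -9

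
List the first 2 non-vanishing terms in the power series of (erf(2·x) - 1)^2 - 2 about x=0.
-8·x/√(π) - 1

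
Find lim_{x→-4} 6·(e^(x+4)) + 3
Direct substitution at x = -4 gives 9.

Final answer: 9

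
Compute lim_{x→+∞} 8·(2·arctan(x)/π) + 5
Evaluate the dominant behaviour as x → +∞; each term tends to a finite value or vanishes.
Limit = 13.

Final answer: 13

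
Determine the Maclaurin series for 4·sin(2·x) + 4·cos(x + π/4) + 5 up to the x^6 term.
-√(2)·x^6/360 + x^5·(16/15 - √(2)/60) + √(2)·x^4/12 + x^3·(-16/3 + √(2)/3) - √(2)·x^2 + x·(8 - 2·√(2)) + 2·√(2) + 5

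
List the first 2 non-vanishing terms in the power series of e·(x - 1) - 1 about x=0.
e·x - e - 1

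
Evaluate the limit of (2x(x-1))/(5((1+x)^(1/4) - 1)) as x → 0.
Both numerator and denominator → 0 as x → 0; this is a 0/0 indeterminate form.
Expand each to leading order near x = 0: numerator ~ -2·x, denominator ~ 5·x/4.
The limit of the ratio is -8/5.

Final answer: -8/5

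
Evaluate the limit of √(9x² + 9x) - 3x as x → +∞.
As x → +∞: multiply by the conjugate to get (9x)/(√(9x²+9x)+3x); the denominator ~ 6x, so the limit is 9/6 = 3/2.
Limit = 3/2.

Final answer: 3/2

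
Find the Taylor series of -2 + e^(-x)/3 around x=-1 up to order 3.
-2 + e/3 - e·(x + 1)/3 + e·(x + 1)^2/6 - e·(x + 1)^3/18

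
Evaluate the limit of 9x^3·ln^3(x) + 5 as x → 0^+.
The product is a 0·∞ indeterminate form at x → 0⁺.
Rewrite the product as 9·ln^3(x) / x^(-3) and apply L'Hôpital, or use the standard hierarchy x^(-3) ≫ |ln x|^3 as x → 0⁺.
The indeterminate product → 0, so the limit = 5.

Final answer: 5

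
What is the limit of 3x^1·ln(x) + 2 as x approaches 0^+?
The product is a 0·∞ indeterminate form at x → 0⁺.
Rewrite the product as 3·ln(x) / x^(-1) and apply L'Hôpital, or use the standard hierarchy x^(-1) ≫ |ln x| as x → 0⁺.
The indeterminate product → 0, so the limit = 2.

Final answer: 2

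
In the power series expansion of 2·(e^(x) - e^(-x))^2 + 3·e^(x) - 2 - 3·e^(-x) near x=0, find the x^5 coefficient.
1/20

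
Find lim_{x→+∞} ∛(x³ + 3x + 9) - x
This is an ∞ − ∞ indeterminate form.
Multiply by (A² + AB + B²)/(A² + AB + B²) where A = ∛(x³+3x + 9), B = x to use A³ − B³ = (A−B)(A²+AB+B²); the x³ terms cancel, leaving (3x + 9)/(A²+AB+B²) with denominator ~ 3x², so the limit is 0.
Limit = 0.

Final answer: 0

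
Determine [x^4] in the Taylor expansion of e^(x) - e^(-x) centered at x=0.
Expand to order 4: e^(x) - e^(-x) = x^3/3 + 2·x + O(x^5).
The coefficient of x^4 is 0.

Final answer: 0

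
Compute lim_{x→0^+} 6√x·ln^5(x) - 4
The product is a 0·∞ indeterminate form at x → 0⁺.
Rewrite the product as 6·ln^5(x) / x^(-1/2) and apply L'Hôpital, or use the standard hierarchy x^(-1/2) ≫ |ln x|^5 as x → 0⁺.
The indeterminate product → 0, so the limit = -4.

Final answer: -4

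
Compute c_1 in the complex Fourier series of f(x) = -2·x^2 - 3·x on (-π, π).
Compute the real Fourier coefficients first: a_1 = 8, b_1 = -6.
Then c_1 = (a_1 − i·b_1)/2 = 4 + 3·i.

Final answer: 4 + 3·i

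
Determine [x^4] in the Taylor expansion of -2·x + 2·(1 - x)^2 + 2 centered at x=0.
Expand to order 4: -2·x + 2·(1 - x)^2 + 2 = 2·x^2 - 6·x + 4 + O(x^5).
The coefficient of x^4 is 0.

Final answer: 0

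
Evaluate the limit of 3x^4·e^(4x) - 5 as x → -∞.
The product is a 0·∞ indeterminate form at x → -∞.
Rewrite the product as 3x^4 / e^(-4x) (an ∞/∞ form) and apply L'Hôpital, or use the standard hierarchy e^(4|x|) ≫ |x^4| as x → -∞.
The indeterminate product → 0, so the limit = -5.

Final answer: -5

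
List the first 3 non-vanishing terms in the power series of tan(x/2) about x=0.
x^5/240 + x^3/24 + x/2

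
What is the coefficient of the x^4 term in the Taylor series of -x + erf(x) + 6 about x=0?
Expand to order 4: -x + erf(x) + 6 = -2·x^3/(3·√(π)) + x·(-1 + 2/√(π)) + 6 + O(x^5).
The coefficient of x^4 is 0.

Final answer: 0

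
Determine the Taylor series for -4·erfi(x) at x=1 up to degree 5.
-4·erfi(1) - 8·e·(x - 1)/√(π) - 8·e·(x - 1)^2/√(π) - 8·e·(x - 1)^3/√(π) - 20·e·(x - 1)^4/(3·√(π)) - 76·e·(x - 1)^5/(15·√(π))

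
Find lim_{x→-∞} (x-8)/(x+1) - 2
Evaluate the dominant behaviour as x → -∞; each term tends to a finite value or vanishes.
Limit = -1.

Final answer: -1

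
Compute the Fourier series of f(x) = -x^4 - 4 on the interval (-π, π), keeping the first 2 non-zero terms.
(-48 + 8·π^2)·cos(x) - π^4/5 - 4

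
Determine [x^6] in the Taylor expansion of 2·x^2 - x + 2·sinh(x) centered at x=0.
Expand to order 6: 2·x^2 - x + 2·sinh(x) = x^5/60 + x^3/3 + 2·x^2 + x + O(x^7).
The coefficient of x^6 is 0.

Final answer: 0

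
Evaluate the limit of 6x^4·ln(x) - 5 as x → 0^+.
The product is a 0·∞ indeterminate form at x → 0⁺.
Rewrite the product as 6·ln(x) / x^(-4) and apply L'Hôpital, or use the standard hierarchy x^(-4) ≫ |ln x| as x → 0⁺.
The indeterminate product → 0, so the limit = -5.

Final answer: -5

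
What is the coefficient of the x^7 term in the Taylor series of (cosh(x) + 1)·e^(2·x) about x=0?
Expand to order 7: (cosh(x) + 1)·e^(2·x) = 611·x^7/2520 + 143·x^6/240 + 77·x^5/60 + 19·x^4/8 + 11·x^3/3 + 9·x^2/2 + 4·x + 2 + O(x^8).
The coefficient of x^7 is 611/2520.

Final answer: 611/2520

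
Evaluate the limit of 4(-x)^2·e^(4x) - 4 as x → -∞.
The product is a 0·∞ indeterminate form at x → -∞.
Rewrite the product as 4(-x)^2 / e^(-4x) (an ∞/∞ form) and apply L'Hôpital, or use the standard hierarchy e^(4|x|) ≫ |(-x)^2| as x → -∞.
The indeterminate product → 0, so the limit = -4.

Final answer: -4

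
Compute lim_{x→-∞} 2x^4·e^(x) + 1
The product is a 0·∞ indeterminate form at x → -∞.
Rewrite the product as 2x^4 / e^(-x) (an ∞/∞ form) and apply L'Hôpital, or use the standard hierarchy e^(|x|) ≫ |x^4| as x → -∞.
The indeterminate product → 0, so the limit = 1.

Final answer: 1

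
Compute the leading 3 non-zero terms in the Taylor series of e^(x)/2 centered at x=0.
x^2/4 + x/2 + 1/2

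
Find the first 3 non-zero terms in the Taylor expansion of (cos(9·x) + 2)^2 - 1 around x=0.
6561·x^4/2 - 243·x^2 + 8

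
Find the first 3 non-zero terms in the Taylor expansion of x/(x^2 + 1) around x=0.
x^5 - x^3 + x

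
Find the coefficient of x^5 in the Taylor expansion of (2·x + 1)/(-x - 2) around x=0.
Expand to order 5: (2·x + 1)/(-x - 2) = -3·x^5/64 + 3·x^4/32 - 3·x^3/16 + 3·x^2/8 - 3·x/4 - 1/2 + O(x^6).
The coefficient of x^5 is -3/64.

Final answer: -3/64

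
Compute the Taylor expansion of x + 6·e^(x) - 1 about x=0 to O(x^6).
x^5/20 + x^4/4 + x^3 + 3·x^2 + 7·x + 5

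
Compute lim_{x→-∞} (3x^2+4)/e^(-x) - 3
The quotient is an ∞/∞ indeterminate form as x → -∞.
Compare growth rates of the dominant terms (exponentials ≫ polynomials ≫ logarithms), or apply L'Hôpital's rule; the quotient → 0.
Adding the constant: 0 - 3 = -3. Limit = -3.

Final answer: -3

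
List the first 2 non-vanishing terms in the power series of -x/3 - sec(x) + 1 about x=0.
-x^2/2 - x/3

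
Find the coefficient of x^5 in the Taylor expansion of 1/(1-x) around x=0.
Expand to order 5: 1/(1-x) = x^5 + x^4 + x^3 + x^2 + x + 1 + O(x^6).
The coefficient of x^5 is 1.

Final answer: 1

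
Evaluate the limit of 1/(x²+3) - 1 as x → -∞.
Evaluate the dominant behaviour as x → -∞; each term tends to a finite value or vanishes.
Limit = -1.

Final answer: -1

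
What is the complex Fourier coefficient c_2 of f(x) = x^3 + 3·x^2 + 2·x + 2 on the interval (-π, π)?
Compute the real Fourier coefficients first: a_2 = 3, b_2 = -π^2 - 1/2.
Then c_2 = (a_2 − i·b_2)/2 = 3/2 + i/4 + i·π^2/2.

Final answer: 3/2 + i/4 + i·π^2/2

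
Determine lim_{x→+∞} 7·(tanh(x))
Evaluate the dominant behaviour as x → +∞; each term tends to a finite value or vanishes.
Limit = 7.

Final answer: 7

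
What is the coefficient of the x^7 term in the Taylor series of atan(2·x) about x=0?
Expand to order 7: atan(2·x) = -128·x^7/7 + 32·x^5/5 - 8·x^3/3 + 2·x + O(x^8).
The coefficient of x^7 is -128/7.

Final answer: -128/7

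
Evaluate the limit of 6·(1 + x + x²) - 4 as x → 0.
Direct substitution at x = 0 gives 2.

Final answer: 2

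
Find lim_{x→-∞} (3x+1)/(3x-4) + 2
Evaluate the dominant behaviour as x → -∞; each term tends to a finite value or vanishes.
Limit = 3.

Final answer: 3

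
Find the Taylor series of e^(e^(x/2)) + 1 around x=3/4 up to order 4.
1 + e^(e^(3/8)) + e^(3/8)·e^(e^(3/8))·(x - 3/4)/2 + (e^(3/8)·e^(e^(3/8))/8 + e^(3/4)·e^(e^(3/8))/8)·(x - 3/4)^2 + (e^(3/8)·e^(e^(3/8))/48 + e^(9/8)·e^(e^(3/8))/48 + e^(3/4)·e^(e^(3/8))/16)·(x - 3/4)^3 + (e^(3/8)·e^(e^(3/8))/384 + e^(3/2)·e^(e^(3/8))/384 + 7·e^(3/4)·e^(e^(3/8))/384 + e^(9/8)·e^(e^(3/8))/64)·(x - 3/4)^4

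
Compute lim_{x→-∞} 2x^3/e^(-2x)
This is an ∞/∞ indeterminate form as x → -∞.
Compare growth rates of the dominant terms (exponentials ≫ polynomials ≫ logarithms), or apply L'Hôpital's rule; the quotient → 0.
Limit = 0.

Final answer: 0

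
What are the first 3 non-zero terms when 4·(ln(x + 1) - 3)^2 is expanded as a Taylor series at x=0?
16·x^2 - 24·x + 36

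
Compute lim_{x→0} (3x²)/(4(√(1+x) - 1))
Both numerator and denominator → 0 as x → 0; this is a 0/0 indeterminate form.
Expand each to leading order near x = 0: numerator ~ 3·x^2, denominator ~ 2·x.
The limit of the ratio is 0.

Final answer: 0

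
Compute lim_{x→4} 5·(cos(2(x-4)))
Direct substitution at x = 4 gives 5.

Final answer: 5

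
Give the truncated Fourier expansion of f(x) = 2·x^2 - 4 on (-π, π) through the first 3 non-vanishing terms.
-8·cos(x) + 2·cos(2·x) - 4 + 2·π^2/3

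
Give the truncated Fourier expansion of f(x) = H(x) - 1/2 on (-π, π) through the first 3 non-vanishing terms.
2·sin(x)/π + 2·sin(3·x)/(3·π) + 2·sin(5·x)/(5·π)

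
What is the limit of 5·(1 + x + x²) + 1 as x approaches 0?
Direct substitution at x = 0 gives 6.

Final answer: 6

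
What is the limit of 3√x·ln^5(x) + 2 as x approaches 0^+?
The product is a 0·∞ indeterminate form at x → 0⁺.
Rewrite the product as 3·ln^5(x) / x^(-1/2) and apply L'Hôpital, or use the standard hierarchy x^(-1/2) ≫ |ln x|^5 as x → 0⁺.
The indeterminate product → 0, so the limit = 2.

Final answer: 2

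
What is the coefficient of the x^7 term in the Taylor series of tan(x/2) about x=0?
Expand to order 7: tan(x/2) = 17·x^7/40320 + x^5/240 + x^3/24 + x/2 + O(x^8).
The coefficient of x^7 is 17/40320.

Final answer: 17/40320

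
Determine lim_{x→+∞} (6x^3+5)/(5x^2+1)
This is an ∞/∞ indeterminate form as x → +∞.
Divide numerator and denominator by x^3 and let the lower-order terms vanish; the numerator's degree 3 exceeds the denominator's degree 2, so the quotient diverges.
Limit = ∞.

Final answer: ∞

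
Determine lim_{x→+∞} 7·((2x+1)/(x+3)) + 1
Evaluate the dominant behaviour as x → +∞; each term tends to a finite value or vanishes.
Limit = 15.

Final answer: 15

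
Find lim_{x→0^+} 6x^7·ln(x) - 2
The product is a 0·∞ indeterminate form at x → 0⁺.
Rewrite the product as 6·ln(x) / x^(-7) and apply L'Hôpital, or use the standard hierarchy x^(-7) ≫ |ln x| as x → 0⁺.
The indeterminate product → 0, so the limit = -2.

Final answer: -2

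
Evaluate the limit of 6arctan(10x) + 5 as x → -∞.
Evaluate the dominant behaviour as x → -∞; each term tends to a finite value or vanishes.
Limit = 5 - 3·π.

Final answer: 5 - 3·π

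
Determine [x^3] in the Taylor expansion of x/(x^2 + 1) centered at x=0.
Expand to order 3: x/(x^2 + 1) = -x^3 + x + O(x^4).
The coefficient of x^3 is -1.

Final answer: -1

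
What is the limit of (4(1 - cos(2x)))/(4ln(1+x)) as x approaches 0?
Both numerator and denominator → 0 as x → 0; this is a 0/0 indeterminate form.
Expand each to leading order near x = 0: numerator ~ 8·x^2, denominator ~ 4·x.
The limit of the ratio is 0.

Final answer: 0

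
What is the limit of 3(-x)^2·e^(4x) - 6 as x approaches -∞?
The product is a 0·∞ indeterminate form at x → -∞.
Rewrite the product as 3(-x)^2 / e^(-4x) (an ∞/∞ form) and apply L'Hôpital, or use the standard hierarchy e^(4|x|) ≫ |(-x)^2| as x → -∞.
The indeterminate product → 0, so the limit = -6.

Final answer: -6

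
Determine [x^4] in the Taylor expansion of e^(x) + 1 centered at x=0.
Expand to order 4: e^(x) + 1 = x^4/24 + x^3/6 + x^2/2 + x + 2 + O(x^5).
The coefficient of x^4 is 1/24.

Final answer: 1/24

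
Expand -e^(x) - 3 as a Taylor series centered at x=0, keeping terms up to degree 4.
-x^4/24 - x^3/6 - x^2/2 - x - 4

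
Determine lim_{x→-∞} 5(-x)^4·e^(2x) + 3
The product is a 0·∞ indeterminate form at x → -∞.
Rewrite the product as 5(-x)^4 / e^(-2x) (an ∞/∞ form) and apply L'Hôpital, or use the standard hierarchy e^(2|x|) ≫ |(-x)^4| as x → -∞.
The indeterminate product → 0, so the limit = 3.

Final answer: 3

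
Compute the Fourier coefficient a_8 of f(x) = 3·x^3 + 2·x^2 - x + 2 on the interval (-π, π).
a_8 = (1/π) ∫_{-π}^{π} f(x)·cos(8x) dx.
Evaluate the integral (use parity and integration by parts as needed): a_8 = 1/8.

Final answer: 1/8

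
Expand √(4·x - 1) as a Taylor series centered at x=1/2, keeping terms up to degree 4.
1 + 2·(x - 1/2) - 2·(x - 1/2)^2 + 4·(x - 1/2)^3 - 10·(x - 1/2)^4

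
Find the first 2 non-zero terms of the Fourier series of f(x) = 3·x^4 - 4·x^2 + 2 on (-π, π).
(160 - 24·π^2)·cos(x) - 4·π^2/3 + 2 + 3·π^4/5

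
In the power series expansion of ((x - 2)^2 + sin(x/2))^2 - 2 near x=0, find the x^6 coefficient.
Expand to order 6: ((x - 2)^2 + sin(x/2))^2 - 2 = -x^6/720 - 19·x^5/480 + 55·x^4/48 - 43·x^3/6 + 81·x^2/4 - 28·x + 14 + O(x^7).
The coefficient of x^6 is -1/720.

Final answer: -1/720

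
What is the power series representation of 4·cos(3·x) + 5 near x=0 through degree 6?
-81·x^6/20 + 27·x^4/2 - 18·x^2 + 9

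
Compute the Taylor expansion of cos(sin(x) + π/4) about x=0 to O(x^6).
-√(2)·x^5/20 + 5·√(2)·x^4/48 + √(2)·x^3/6 - √(2)·x^2/4 - √(2)·x/2 + √(2)/2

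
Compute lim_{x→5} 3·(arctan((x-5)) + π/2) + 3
Direct substitution at x = 5 gives 3 + 3·π/2.

Final answer: 3 + 3·π/2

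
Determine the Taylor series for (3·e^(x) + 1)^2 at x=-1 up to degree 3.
(e^(2) + 9 + 6·e)·e^(-2) + (6·e + 18)·e^(-2)·(x + 1) + (3·e + 18)·e^(-2)·(x + 1)^2 + (e + 12)·e^(-2)·(x + 1)^3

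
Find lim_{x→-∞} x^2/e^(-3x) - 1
The quotient is an ∞/∞ indeterminate form as x → -∞.
Compare growth rates of the dominant terms (exponentials ≫ polynomials ≫ logarithms), or apply L'Hôpital's rule; the quotient → 0.
Adding the constant: 0 - 1 = -1. Limit = -1.

Final answer: -1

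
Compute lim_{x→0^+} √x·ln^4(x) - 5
The product is a 0·∞ indeterminate form at x → 0⁺.
Rewrite the product as ln^4(x) / x^(-1/2) and apply L'Hôpital, or use the standard hierarchy x^(-1/2) ≫ |ln x|^4 as x → 0⁺.
The indeterminate product → 0, so the limit = -5.

Final answer: -5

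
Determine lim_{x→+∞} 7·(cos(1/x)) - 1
Evaluate the dominant behaviour as x → +∞; each term tends to a finite value or vanishes.
Limit = 6.

Final answer: 6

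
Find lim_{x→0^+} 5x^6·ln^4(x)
This is a 0·∞ indeterminate form at x → 0⁺.
Rewrite the product as 5·ln^4(x) / x^(-6) and apply L'Hôpital, or use the standard hierarchy x^(-6) ≫ |ln x|^4 as x → 0⁺.
The indeterminate product → 0, so the limit = 0.

Final answer: 0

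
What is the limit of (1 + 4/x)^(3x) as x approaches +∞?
As x → +∞: write (1 + 4/x)^(3x) = ((1 + 4/x)^x)^3 → (e^4)^3 = e^12.
Limit = e^(12).

Final answer: e^(12)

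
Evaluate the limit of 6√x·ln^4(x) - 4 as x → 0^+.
The product is a 0·∞ indeterminate form at x → 0⁺.
Rewrite the product as 6·ln^4(x) / x^(-1/2) and apply L'Hôpital, or use the standard hierarchy x^(-1/2) ≫ |ln x|^4 as x → 0⁺.
The indeterminate product → 0, so the limit = -4.

Final answer: -4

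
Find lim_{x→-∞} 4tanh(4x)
Evaluate the dominant behaviour as x → -∞; each term tends to a finite value or vanishes.
Limit = -4.

Final answer: -4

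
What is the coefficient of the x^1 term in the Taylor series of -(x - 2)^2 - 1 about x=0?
Expand to order 1: -(x - 2)^2 - 1 = 4·x - 5 + O(x^2).
The coefficient of x^1 is 4.

Final answer: 4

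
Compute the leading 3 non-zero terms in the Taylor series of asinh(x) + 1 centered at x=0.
-x^3/6 + x + 1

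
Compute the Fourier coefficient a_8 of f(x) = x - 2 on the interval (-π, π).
a_8 = (1/π) ∫_{-π}^{π} f(x)·cos(8x) dx.
Evaluate the integral (use parity and integration by parts as needed): a_8 = 0.

Final answer: 0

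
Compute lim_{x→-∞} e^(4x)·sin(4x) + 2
Evaluate the dominant behaviour as x → -∞; each term tends to a finite value or vanishes.
Limit = 2.

Final answer: 2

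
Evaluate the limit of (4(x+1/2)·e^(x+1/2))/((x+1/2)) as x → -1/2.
Both numerator and denominator → 0 as x → -1/2; this is a 0/0 indeterminate form.
Expand each to leading order near x = -1/2: numerator ~ 4·(x + 1/2), denominator ~ (x + 1/2).
The limit of the ratio is 4.

Final answer: 4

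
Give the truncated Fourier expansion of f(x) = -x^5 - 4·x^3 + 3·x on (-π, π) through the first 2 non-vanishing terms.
(-2·π^4 - 186 + 32·π^2)·sin(x) + (-π^2 - 3/2 + π^4)·sin(2·x)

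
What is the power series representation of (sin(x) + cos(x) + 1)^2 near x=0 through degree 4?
x^4/12 - 5·x^3/3 - x^2 + 4·x + 4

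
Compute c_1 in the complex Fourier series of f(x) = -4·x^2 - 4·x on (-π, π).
Compute the real Fourier coefficients first: a_1 = 16, b_1 = -8.
Then c_1 = (a_1 − i·b_1)/2 = 8 + 4·i.

Final answer: 8 + 4·i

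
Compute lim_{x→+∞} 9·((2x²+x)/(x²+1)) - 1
Evaluate the dominant behaviour as x → +∞; each term tends to a finite value or vanishes.
Limit = 17.

Final answer: 17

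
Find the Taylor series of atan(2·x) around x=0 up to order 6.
32·x^5/5 - 8·x^3/3 + 2·x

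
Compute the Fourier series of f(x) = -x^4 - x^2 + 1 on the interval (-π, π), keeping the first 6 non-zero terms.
(-44 + 8·π^2)·cos(x) + (2 - 2·π^2)·cos(2·x) + (-4/27 + 8·π^2/9)·cos(3·x) + (-π^2/2 - 1/16)·cos(4·x) + (52/625 + 8·π^2/25)·cos(5·x) - π^4/5 - π^2/3 + 1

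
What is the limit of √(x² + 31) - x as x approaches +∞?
This is an ∞ − ∞ indeterminate form.
Multiply and divide by the conjugate √(x²+31) + x; the x² terms cancel, leaving 31/(√(x²+31)+x) → 0.
Limit = 0.

Final answer: 0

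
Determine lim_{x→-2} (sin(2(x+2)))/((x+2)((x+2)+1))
Both numerator and denominator → 0 as x → -2; this is a 0/0 indeterminate form.
Expand each to leading order near x = -2: numerator ~ 2·(x + 2), denominator ~ (x + 2).
The limit of the ratio is 2.

Final answer: 2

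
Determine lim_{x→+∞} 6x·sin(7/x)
As x → +∞: let u = 7/x → 0⁺; then 6·x·sin(7/x) = 6·7·sin(u)/u → 6·7·1 = 42.
Limit = 42.

Final answer: 42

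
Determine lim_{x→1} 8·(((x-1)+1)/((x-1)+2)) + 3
Direct substitution at x = 1 gives 7.

Final answer: 7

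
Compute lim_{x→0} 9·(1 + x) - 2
Direct substitution at x = 0 gives 7.

Final answer: 7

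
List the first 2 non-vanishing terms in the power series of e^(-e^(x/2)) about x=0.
-x·e^(-1)/2 + e^(-1)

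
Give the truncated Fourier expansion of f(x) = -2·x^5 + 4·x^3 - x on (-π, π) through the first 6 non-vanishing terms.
(-530 - 4·π^4 + 88·π^2)·sin(x) + (-14·π^2 + 22 + 2·π^4)·sin(2·x) + (-4·π^4/3 - 358/81 + 152·π^2/27)·sin(3·x) + (-13·π^2/4 + 55/32 + π^4)·sin(4·x) + (-4·π^4/5 - 586/625 + 56·π^2/25)·sin(5·x) + (-46·π^2/27 + 50/81 + 2·π^4/3)·sin(6·x)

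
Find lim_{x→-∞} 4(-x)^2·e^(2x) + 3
The product is a 0·∞ indeterminate form at x → -∞.
Rewrite the product as 4(-x)^2 / e^(-2x) (an ∞/∞ form) and apply L'Hôpital, or use the standard hierarchy e^(2|x|) ≫ |(-x)^2| as x → -∞.
The indeterminate product → 0, so the limit = 3.

Final answer: 3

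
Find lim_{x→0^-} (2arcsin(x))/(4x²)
Both numerator and denominator → 0 as x → 0^-; this is a 0/0 indeterminate form.
Expand each to leading order near x = 0: numerator ~ 2·x, denominator ~ 4·x^2.
The limit of the ratio is -∞.

Final answer: -∞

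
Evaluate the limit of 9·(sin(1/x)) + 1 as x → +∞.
Evaluate the dominant behaviour as x → +∞; each term tends to a finite value or vanishes.
Limit = 1.

Final answer: 1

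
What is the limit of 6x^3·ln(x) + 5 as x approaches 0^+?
The product is a 0·∞ indeterminate form at x → 0⁺.
Rewrite the product as 6·ln(x) / x^(-3) and apply L'Hôpital, or use the standard hierarchy x^(-3) ≫ |ln x| as x → 0⁺.
The indeterminate product → 0, so the limit = 5.

Final answer: 5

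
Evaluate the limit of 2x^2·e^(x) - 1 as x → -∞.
The product is a 0·∞ indeterminate form at x → -∞.
Rewrite the product as 2x^2 / e^(-x) (an ∞/∞ form) and apply L'Hôpital, or use the standard hierarchy e^(|x|) ≫ |x^2| as x → -∞.
The indeterminate product → 0, so the limit = -1.

Final answer: -1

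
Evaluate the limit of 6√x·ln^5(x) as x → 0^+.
This is a 0·∞ indeterminate form at x → 0⁺.
Rewrite the product as 6·ln^5(x) / x^(-1/2) and apply L'Hôpital, or use the standard hierarchy x^(-1/2) ≫ |ln x|^5 as x → 0⁺.
The indeterminate product → 0, so the limit = 0.

Final answer: 0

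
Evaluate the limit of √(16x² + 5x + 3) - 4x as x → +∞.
As x → +∞: multiply by the conjugate to get (5x+3)/(√(16x²+5x+3)+4x); the denominator ~ 8x, so the limit is 5/8.
Limit = 5/8.

Final answer: 5/8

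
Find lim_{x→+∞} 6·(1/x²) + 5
Evaluate the dominant behaviour as x → +∞; each term tends to a finite value or vanishes.
Limit = 5.

Final answer: 5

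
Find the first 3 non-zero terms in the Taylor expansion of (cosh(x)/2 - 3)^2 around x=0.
-x^4/24 - 5·x^2/4 + 25/4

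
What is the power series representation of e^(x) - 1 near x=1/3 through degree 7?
-1 + e^(1/3) + e^(1/3)·(x - 1/3) + e^(1/3)·(x - 1/3)^2/2 + e^(1/3)·(x - 1/3)^3/6 + e^(1/3)·(x - 1/3)^4/24 + e^(1/3)·(x - 1/3)^5/120 + e^(1/3)·(x - 1/3)^6/720 + e^(1/3)·(x - 1/3)^7/5040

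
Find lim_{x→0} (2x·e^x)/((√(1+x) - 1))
Both numerator and denominator → 0 as x → 0; this is a 0/0 indeterminate form.
Expand each to leading order near x = 0: numerator ~ 2·x, denominator ~ x/2.
The limit of the ratio is 4.

Final answer: 4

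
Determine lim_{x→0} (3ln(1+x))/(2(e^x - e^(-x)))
Both numerator and denominator → 0 as x → 0; this is a 0/0 indeterminate form.
Expand each to leading order near x = 0: numerator ~ 3·x, denominator ~ 4·x.
The limit of the ratio is 3/4.

Final answer: 3/4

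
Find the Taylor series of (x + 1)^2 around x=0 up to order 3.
x^2 + 2·x + 1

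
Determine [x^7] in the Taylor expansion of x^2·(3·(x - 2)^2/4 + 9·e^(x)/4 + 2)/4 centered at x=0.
Expand to order 7: x^2·(3·(x - 2)^2/4 + 9·e^(x)/4 + 2)/4 = 3·x^7/640 + 3·x^6/128 + 3·x^5/32 + 15·x^4/32 - 3·x^3/16 + 29·x^2/16 + O(x^8).
The coefficient of x^7 is 3/640.

Final answer: 3/640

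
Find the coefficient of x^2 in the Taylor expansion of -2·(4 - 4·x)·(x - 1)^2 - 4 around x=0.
Expand to order 2: -2·(4 - 4·x)·(x - 1)^2 - 4 = -24·x^2 + 24·x - 12 + O(x^3).
The coefficient of x^2 is -24.

Final answer: -24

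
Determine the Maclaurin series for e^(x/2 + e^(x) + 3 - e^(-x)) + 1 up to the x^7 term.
551581·x^7·e^(3)/645120 + 4007·x^6·e^(3)/3072 + 7189·x^5·e^(3)/3840 + 315·x^4·e^(3)/128 + 47·x^3·e^(3)/16 + 25·x^2·e^(3)/8 + 5·x·e^(3)/2 + 1 + e^(3)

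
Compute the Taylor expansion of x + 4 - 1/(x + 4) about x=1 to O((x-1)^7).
24/5 + 26·(x - 1)/25 - (x - 1)^2/125 + (x - 1)^3/625 - (x - 1)^4/3125 + (x - 1)^5/15625 - (x - 1)^6/78125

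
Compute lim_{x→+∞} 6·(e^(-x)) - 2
Evaluate the dominant behaviour as x → +∞; each term tends to a finite value or vanishes.
Limit = -2.

Final answer: -2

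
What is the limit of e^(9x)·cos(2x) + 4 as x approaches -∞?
Evaluate the dominant behaviour as x → -∞; each term tends to a finite value or vanishes.
Limit = 4.

Final answer: 4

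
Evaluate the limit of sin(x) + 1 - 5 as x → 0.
Direct substitution at x = 0 gives -4.

Final answer: -4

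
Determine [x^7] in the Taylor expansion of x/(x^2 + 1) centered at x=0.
Expand to order 7: x/(x^2 + 1) = -x^7 + x^5 - x^3 + x + O(x^8).
The coefficient of x^7 is -1.

Final answer: -1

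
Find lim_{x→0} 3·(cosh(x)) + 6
Direct substitution at x = 0 gives 9.

Final answer: 9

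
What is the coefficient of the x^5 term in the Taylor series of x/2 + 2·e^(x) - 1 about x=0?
Expand to order 5: x/2 + 2·e^(x) - 1 = x^5/60 + x^4/12 + x^3/3 + x^2 + 5·x/2 + 1 + O(x^6).
The coefficient of x^5 is 1/60.

Final answer: 1/60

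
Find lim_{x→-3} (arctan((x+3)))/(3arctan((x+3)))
Both numerator and denominator → 0 as x → -3; this is a 0/0 indeterminate form.
Expand each to leading order near x = -3: numerator ~ (x + 3), denominator ~ 3·(x + 3).
The limit of the ratio is 1/3.

Final answer: 1/3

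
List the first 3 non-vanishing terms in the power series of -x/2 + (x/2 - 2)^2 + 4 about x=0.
x^2/4 - 5·x/2 + 8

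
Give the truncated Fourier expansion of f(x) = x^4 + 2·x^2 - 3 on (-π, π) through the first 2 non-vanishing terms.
(40 - 8·π^2)·cos(x) - 3 + 2·π^2/3 + π^4/5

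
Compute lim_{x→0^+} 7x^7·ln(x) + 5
The product is a 0·∞ indeterminate form at x → 0⁺.
Rewrite the product as 7·ln(x) / x^(-7) and apply L'Hôpital, or use the standard hierarchy x^(-7) ≫ |ln x| as x → 0⁺.
The indeterminate product → 0, so the limit = 5.

Final answer: 5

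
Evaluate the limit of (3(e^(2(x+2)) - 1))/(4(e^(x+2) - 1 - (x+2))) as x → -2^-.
Both numerator and denominator → 0 as x → -2^-; this is a 0/0 indeterminate form.
Expand each to leading order near x = -2: numerator ~ 6·(x + 2), denominator ~ 2·(x + 2)^2.
The limit of the ratio is -∞.

Final answer: -∞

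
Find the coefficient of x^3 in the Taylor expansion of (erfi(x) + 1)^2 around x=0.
Expand to order 3: (erfi(x) + 1)^2 = 4·x^3/(3·√(π)) + 4·x^2/π + 4·x/√(π) + 1 + O(x^4).
The coefficient of x^3 is 4/(3·√(π)).

Final answer: 4/(3·√(π))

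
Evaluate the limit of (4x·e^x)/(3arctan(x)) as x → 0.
Both numerator and denominator → 0 as x → 0; this is a 0/0 indeterminate form.
Expand each to leading order near x = 0: numerator ~ 4·x, denominator ~ 3·x.
The limit of the ratio is 4/3.

Final answer: 4/3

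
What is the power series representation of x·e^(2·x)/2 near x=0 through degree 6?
2·x^6/15 + x^5/3 + 2·x^4/3 + x^3 + x^2 + x/2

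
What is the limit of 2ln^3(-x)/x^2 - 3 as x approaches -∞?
The quotient is an ∞/∞ indeterminate form as x → -∞.
Compare growth rates of the dominant terms (exponentials ≫ polynomials ≫ logarithms), or apply L'Hôpital's rule; the quotient → 0.
Adding the constant: 0 - 3 = -3. Limit = -3.

Final answer: -3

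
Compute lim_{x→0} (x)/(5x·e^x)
Both numerator and denominator → 0 as x → 0; this is a 0/0 indeterminate form.
Expand each to leading order near x = 0: numerator ~ x, denominator ~ 5·x.
The limit of the ratio is 1/5.

Final answer: 1/5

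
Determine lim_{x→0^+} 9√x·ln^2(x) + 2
The product is a 0·∞ indeterminate form at x → 0⁺.
Rewrite the product as 9·ln^2(x) / x^(-1/2) and apply L'Hôpital, or use the standard hierarchy x^(-1/2) ≫ |ln x|^2 as x → 0⁺.
The indeterminate product → 0, so the limit = 2.

Final answer: 2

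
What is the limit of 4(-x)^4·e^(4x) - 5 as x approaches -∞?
The product is a 0·∞ indeterminate form at x → -∞.
Rewrite the product as 4(-x)^4 / e^(-4x) (an ∞/∞ form) and apply L'Hôpital, or use the standard hierarchy e^(4|x|) ≫ |(-x)^4| as x → -∞.
The indeterminate product → 0, so the limit = -5.

Final answer: -5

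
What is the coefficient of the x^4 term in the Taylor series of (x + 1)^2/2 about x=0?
Expand to order 4: (x + 1)^2/2 = x^2/2 + x + 1/2 + O(x^5).
The coefficient of x^4 is 0.

Final answer: 0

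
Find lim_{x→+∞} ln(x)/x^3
This is an ∞/∞ indeterminate form as x → +∞.
The polynomial denominator x^3 dominates the logarithmic numerator (any positive power of x ≫ ln(x) as x → ∞), so the quotient → 0.
Limit = 0.

Final answer: 0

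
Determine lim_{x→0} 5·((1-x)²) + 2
Direct substitution at x = 0 gives 7.

Final answer: 7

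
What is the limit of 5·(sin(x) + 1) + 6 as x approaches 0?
Direct substitution at x = 0 gives 11.

Final answer: 11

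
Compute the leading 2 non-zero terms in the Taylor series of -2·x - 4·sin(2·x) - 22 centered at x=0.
-10·x - 22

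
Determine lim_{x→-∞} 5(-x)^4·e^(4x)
This is a 0·∞ indeterminate form at x → -∞.
Rewrite the product as 5(-x)^4 / e^(-4x) (an ∞/∞ form) and apply L'Hôpital, or use the standard hierarchy e^(4|x|) ≫ |(-x)^4| as x → -∞.
The indeterminate product → 0, so the limit = 0.

Final answer: 0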